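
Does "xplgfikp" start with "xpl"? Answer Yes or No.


Input string: 'xplgfikp'
Prefix to check: 'xpl'
First 3 characters of input: 'xpl'
Match: True
Result: Yes


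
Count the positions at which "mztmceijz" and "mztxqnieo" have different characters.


String 1: 'mztmceijz'
String 2: 'mztxqnieo'
Compare each position: pos 0: 'm'=='m', pos 1: 'z'=='z', pos 2: 't'=='t', pos 3: 'm'!='x', pos 4: 'c'!='q', pos 5: 'e'!='n', pos 6: 'i'=='i', pos 7: 'j'!='e', pos 8: 'z'!='o'
Differing positions: 5
Hamming distance: 5


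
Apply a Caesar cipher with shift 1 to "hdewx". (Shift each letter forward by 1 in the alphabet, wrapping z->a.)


Input: 'hdewx', shift = 1
Operation: for each letter, (position + 1) mod 26
Mapping: 'h'(7+1=8)->'i', 'd'(3+1=4)->'e', 'e'(4+1=5)->'f', 'w'(22+1=23)->'x', 'x'(23+1=24)->'y'
Result: iefxy


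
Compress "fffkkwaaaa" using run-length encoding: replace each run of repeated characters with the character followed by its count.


Input: 'fffkkwaaaa'
Operation: identify consecutive runs
Runs: 'fff' -> f3, 'kk' -> k2, 'w' -> w1, 'aaaa' -> a4
Encoded: f3k2w1a4


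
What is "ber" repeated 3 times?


Input string: 'ber'
Operation: repeat 3 times
Concatenation: 'ber' + 'ber' + 'ber'
Result: berberber


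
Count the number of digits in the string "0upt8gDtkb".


Input string: '0upt8gDtkb'
Operation: count digit characters (0-9)
Scan: '0'(digit), 'u', 'p', 't', '8'(digit), 'g', 'D', 't', 'k', 'b'
Digits found: 2
Result: 2


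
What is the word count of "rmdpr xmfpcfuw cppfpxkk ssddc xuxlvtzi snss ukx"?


Input string: 'rmdpr xmfpcfuw cppfpxkk ssddc xuxlvtzi snss ukx'
Operation: split by spaces
Words found: 'rmdpr', 'xmfpcfuw', 'cppfpxkk', 'ssddc', 'xuxlvtzi', 'snss', 'ukx'
Word count: 7


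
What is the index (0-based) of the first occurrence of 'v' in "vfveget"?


Input string: 'vfveget'
Target: 'v'
Scanning left to right: s[0]='v'
First match at index: 0


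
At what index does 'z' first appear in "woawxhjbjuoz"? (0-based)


Input string: 'woawxhjbjuoz'
Target: 'z'
Scanning left to right: s[0]='w', s[1]='o', s[2]='a', s[3]='w', s[4]='x', s[5]='h', s[6]='j', s[7]='b', s[8]='j', s[9]='u', s[10]='o', s[11]='z'
First match at index: 11


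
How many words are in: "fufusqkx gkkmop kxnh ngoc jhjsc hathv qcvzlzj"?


Input string: 'fufusqkx gkkmop kxnh ngoc jhjsc hathv qcvzlzj'
Operation: split by spaces
Words found: 'fufusqkx', 'gkkmop', 'kxnh', 'ngoc', 'jhjsc', 'hathv', 'qcvzlzj'
Word count: 7


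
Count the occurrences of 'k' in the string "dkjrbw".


Input string: 'dkjrbw'
Target character: 'k'
Scan each position: s[1]='k'
Matches found at indices: 1
Total: 1


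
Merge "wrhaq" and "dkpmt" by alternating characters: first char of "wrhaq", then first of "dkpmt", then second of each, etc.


String 1: 'wrhaq'
String 2: 'dkpmt'
Operation: alternate characters
Pairs: 'w'+'d', 'r'+'k', 'h'+'p', 'a'+'m', 'q'+'t'
Result: wdrkhpamqt


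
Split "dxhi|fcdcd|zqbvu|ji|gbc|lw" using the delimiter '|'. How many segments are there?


Input string: 'dxhi|fcdcd|zqbvu|ji|gbc|lw'
Delimiter: '|'
Split result: 'dxhi', 'fcdcd', 'zqbvu', 'ji', 'gbc', 'lw'
Number of parts: 6


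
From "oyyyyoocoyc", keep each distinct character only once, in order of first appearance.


Input: 'oyyyyoocoyc'
Operation: keep first occurrence of each character
Scan: s[0]='o' new -> keep; s[1]='y' new -> keep; s[2]='y' seen -> skip; s[3]='y' seen -> skip; s[4]='y' seen -> skip; s[5]='o' seen -> skip; s[6]='o' seen -> skip; s[7]='c' new -> keep; s[8]='o' seen -> skip; s[9]='y' seen -> skip; s[10]='c' seen -> skip
Result: oyc


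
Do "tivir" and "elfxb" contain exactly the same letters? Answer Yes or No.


String 1: 'tivir' -> sorted: 'iirtv'
String 2: 'elfxb' -> sorted: 'beflx'
Compare sorted forms: 'iirtv' != 'beflx'
Anagram: No


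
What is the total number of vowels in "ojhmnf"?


Input string: 'ojhmnf'
Operation: count vowels (a, e, i, o, u)
Scan: s[0]='o' (vowel), s[1]='j', s[2]='h', s[3]='m', s[4]='n', s[5]='f'
Vowels found: 1
Result: 1


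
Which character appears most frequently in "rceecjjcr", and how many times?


Input: 'rceecjjcr'
Operation: tally each character
Counts: 'c':3, 'e':2, 'j':2, 'r':2
Maximum: 'c' appears 3 times


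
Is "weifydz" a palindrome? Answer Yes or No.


Input string: 'weifydz'
Reversed: 'zdyfiew'
Compare pairs: s[0]='w' vs s[6]='z' (mismatch), s[1]='e' vs s[5]='d' (mismatch), s[2]='i' vs s[4]='y' (mismatch)
Palindrome: No


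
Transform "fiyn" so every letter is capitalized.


Input string: 'fiyn'
Operation: convert each letter to uppercase
Mapping: 'f'->'F', 'i'->'I', 'y'->'Y', 'n'->'N'
Result: FIYN


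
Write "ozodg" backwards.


Input string: 'ozodg'
Operation: reverse character order
Original order: 'o' -> 'z' -> 'o' -> 'd' -> 'g'
Reversed order: 'g' -> 'd' -> 'o' -> 'z' -> 'o'
Result: gdozo


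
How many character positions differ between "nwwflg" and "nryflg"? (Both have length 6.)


String 1: 'nwwflg'
String 2: 'nryflg'
Compare each position: pos 0: 'n'=='n', pos 1: 'w'!='r', pos 2: 'w'!='y', pos 3: 'f'=='f', pos 4: 'l'=='l', pos 5: 'g'=='g'
Differing positions: 2
Hamming distance: 2


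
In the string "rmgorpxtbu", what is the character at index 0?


Input string: 'rmgorpxtbu'
Operation: get character at index 0
Index mapping: s[0]='r'
Result: 'r'


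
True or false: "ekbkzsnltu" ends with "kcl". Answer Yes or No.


Input string: 'ekbkzsnltu'
Suffix to check: 'kcl'
Last 3 characters of input: 'ltu'
Match: False
Result: No


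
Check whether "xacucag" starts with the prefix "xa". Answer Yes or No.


Input string: 'xacucag'
Prefix to check: 'xa'
First 2 characters of input: 'xa'
Match: True
Result: Yes


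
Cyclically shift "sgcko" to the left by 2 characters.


Input: 'sgcko', shift = 2
Operation: split at index 2 and swap parts
Front part s[0:2] = 'sg'
Back part s[2:] = 'cko'
Rotated = back + front = 'cko' + 'sg'
Result: ckosg


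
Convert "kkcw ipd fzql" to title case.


Input string: 'kkcw ipd fzql'
Operation: capitalize first letter of each word
Word transformations: 'kkcw'->'Kkcw', 'ipd'->'Ipd', 'fzql'->'Fzql'
Result: Kkcw Ipd Fzql


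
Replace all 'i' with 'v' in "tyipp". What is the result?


Input string: 'tyipp'
Operation: replace 'i' with 'v'
Positions of 'i': 2
After replacement: tyvpp


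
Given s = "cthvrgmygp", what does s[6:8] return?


Input string: 'cthvrgmygp'
Operation: slice [6:8]
Extract characters: s[6]='m', s[7]='y'
Result: my


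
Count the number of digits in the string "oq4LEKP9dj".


Input string: 'oq4LEKP9dj'
Operation: count digit characters (0-9)
Scan: 'o', 'q', '4'(digit), 'L', 'E', 'K', 'P', '9'(digit), 'd', 'j'
Digits found: 2
Result: 2


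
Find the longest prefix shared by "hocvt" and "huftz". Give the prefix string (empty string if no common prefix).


String 1: 'hocvt'
String 2: 'huftz'
Compare position by position:
pos 0: 'h' vs 'h' match
pos 1: 'o' vs 'u' differ -> stop
Longest common prefix: "h" (length 1)


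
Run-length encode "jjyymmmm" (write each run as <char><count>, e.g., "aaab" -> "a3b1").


Input: 'jjyymmmm'
Operation: identify consecutive runs
Runs: 'jj' -> j2, 'yy' -> y2, 'mmmm' -> m4
Encoded: j2y2m4


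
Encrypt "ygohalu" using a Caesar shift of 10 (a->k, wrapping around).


Input: 'ygohalu', shift = 10
Operation: for each letter, (position + 10) mod 26
Mapping: 'y'(24+10=34, 34 mod 26=8)->'i', 'g'(6+10=16)->'q', 'o'(14+10=24)->'y', 'h'(7+10=17)->'r', 'a'(0+10=10)->'k', 'l'(11+10=21)->'v', 'u'(20+10=30, 30 mod 26=4)->'e'
Result: iqyrkve


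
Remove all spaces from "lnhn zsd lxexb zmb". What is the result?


Input string: 'lnhn zsd lxexb zmb'
Operation: remove all spaces
Words: 'lnhn', 'zsd', 'lxexb', 'zmb'
Join without spaces: lnhnzsdlxexbzmb


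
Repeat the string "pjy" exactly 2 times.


Input string: 'pjy'
Operation: repeat 2 times
Concatenation: 'pjy' + 'pjy'
Result: pjypjy


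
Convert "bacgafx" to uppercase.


Input string: 'bacgafx'
Operation: convert each letter to uppercase
Mapping: 'b'->'B', 'a'->'A', 'c'->'C', 'g'->'G', 'a'->'A', 'f'->'F', 'x'->'X'
Result: BACGAFX


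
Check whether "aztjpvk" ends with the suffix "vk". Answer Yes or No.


Input string: 'aztjpvk'
Suffix to check: 'vk'
Last 2 characters of input: 'vk'
Match: True
Result: Yes


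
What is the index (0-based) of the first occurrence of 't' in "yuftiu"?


Input string: 'yuftiu'
Target: 't'
Scanning left to right: s[0]='y', s[1]='u', s[2]='f', s[3]='t'
First match at index: 3


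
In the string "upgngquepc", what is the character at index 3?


Input string: 'upgngquepc'
Operation: get character at index 3
Index mapping: s[0]='u', s[1]='p', s[2]='g', s[3]='n'
Result: 'n'


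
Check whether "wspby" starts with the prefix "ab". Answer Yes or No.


Input string: 'wspby'
Prefix to check: 'ab'
First 2 characters of input: 'ws'
Match: False
Result: No


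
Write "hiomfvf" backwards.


Input string: 'hiomfvf'
Operation: reverse character order
Original order: 'h' -> 'i' -> 'o' -> 'm' -> 'f' -> 'v' -> 'f'
Reversed order: 'f' -> 'v' -> 'f' -> 'm' -> 'o' -> 'i' -> 'h'
Result: fvfmoih


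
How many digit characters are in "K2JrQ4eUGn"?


Input string: 'K2JrQ4eUGn'
Operation: count digit characters (0-9)
Scan: 'K', '2'(digit), 'J', 'r', 'Q', '4'(digit), 'e', 'U', 'G', 'n'
Digits found: 2
Result: 2


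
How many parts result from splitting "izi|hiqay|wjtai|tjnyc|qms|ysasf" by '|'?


Input string: 'izi|hiqay|wjtai|tjnyc|qms|ysasf'
Delimiter: '|'
Split result: 'izi', 'hiqay', 'wjtai', 'tjnyc', 'qms', 'ysasf'
Number of parts: 6


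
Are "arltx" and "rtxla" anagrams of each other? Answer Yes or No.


String 1: 'arltx' -> sorted: 'alrtx'
String 2: 'rtxla' -> sorted: 'alrtx'
Compare sorted forms: 'alrtx' == 'alrtx'
Anagram: Yes


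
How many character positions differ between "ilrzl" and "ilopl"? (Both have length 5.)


String 1: 'ilrzl'
String 2: 'ilopl'
Compare each position: pos 0: 'i'=='i', pos 1: 'l'=='l', pos 2: 'r'!='o', pos 3: 'z'!='p', pos 4: 'l'=='l'
Differing positions: 2
Hamming distance: 2


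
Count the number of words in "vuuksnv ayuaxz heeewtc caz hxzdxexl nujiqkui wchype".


Input string: 'vuuksnv ayuaxz heeewtc caz hxzdxexl nujiqkui wchype'
Operation: split by spaces
Words found: 'vuuksnv', 'ayuaxz', 'heeewtc', 'caz', 'hxzdxexl', 'nujiqkui', 'wchype'
Word count: 7


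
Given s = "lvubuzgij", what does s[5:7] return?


Input string: 'lvubuzgij'
Operation: slice [5:7]
Extract characters: s[5]='z', s[6]='g'
Result: zg


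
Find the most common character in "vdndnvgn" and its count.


Input: 'vdndnvgn'
Operation: tally each character
Counts: 'd':2, 'g':1, 'n':3, 'v':2
Maximum: 'n' appears 3 times


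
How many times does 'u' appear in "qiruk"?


Input string: 'qiruk'
Target character: 'u'
Scan each position: s[3]='u'
Matches found at indices: 3
Total: 1


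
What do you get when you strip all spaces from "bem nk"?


Input string: 'bem nk'
Operation: remove all spaces
Words: 'bem', 'nk'
Join without spaces: bemnk


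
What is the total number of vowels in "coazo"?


Input string: 'coazo'
Operation: count vowels (a, e, i, o, u)
Scan: s[0]='c', s[1]='o' (vowel), s[2]='a' (vowel), s[3]='z', s[4]='o' (vowel)
Vowels found: 3
Result: 3


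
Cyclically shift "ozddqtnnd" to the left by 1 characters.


Input: 'ozddqtnnd', shift = 1
Operation: split at index 1 and swap parts
Front part s[0:1] = 'o'
Back part s[1:] = 'zddqtnnd'
Rotated = back + front = 'zddqtnnd' + 'o'
Result: zddqtnndo


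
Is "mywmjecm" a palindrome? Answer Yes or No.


Input string: 'mywmjecm'
Reversed: 'mcejmwym'
Compare pairs: s[0]='m' vs s[7]='m' (match), s[1]='y' vs s[6]='c' (mismatch), s[2]='w' vs s[5]='e' (mismatch), s[3]='m' vs s[4]='j' (mismatch)
Palindrome: No


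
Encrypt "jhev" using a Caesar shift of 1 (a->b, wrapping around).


Input: 'jhev', shift = 1
Operation: for each letter, (position + 1) mod 26
Mapping: 'j'(9+1=10)->'k', 'h'(7+1=8)->'i', 'e'(4+1=5)->'f', 'v'(21+1=22)->'w'
Result: kifw


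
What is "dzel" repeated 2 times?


Input string: 'dzel'
Operation: repeat 2 times
Concatenation: 'dzel' + 'dzel'
Result: dzeldzel


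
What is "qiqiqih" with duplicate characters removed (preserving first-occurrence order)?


Input: 'qiqiqih'
Operation: keep first occurrence of each character
Scan: s[0]='q' new -> keep; s[1]='i' new -> keep; s[2]='q' seen -> skip; s[3]='i' seen -> skip; s[4]='q' seen -> skip; s[5]='i' seen -> skip; s[6]='h' new -> keep
Result: qih


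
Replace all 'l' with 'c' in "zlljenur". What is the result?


Input string: 'zlljenur'
Operation: replace 'l' with 'c'
Positions of 'l': 1, 2
After replacement: zccjenur


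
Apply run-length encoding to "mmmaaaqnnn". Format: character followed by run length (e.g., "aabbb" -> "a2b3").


Input: 'mmmaaaqnnn'
Operation: identify consecutive runs
Runs: 'mmm' -> m3, 'aaa' -> a3, 'q' -> q1, 'nnn' -> n3
Encoded: m3a3q1n3


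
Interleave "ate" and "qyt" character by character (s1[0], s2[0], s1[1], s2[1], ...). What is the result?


String 1: 'ate'
String 2: 'qyt'
Operation: alternate characters
Pairs: 'a'+'q', 't'+'y', 'e'+'t'
Result: aqtyet


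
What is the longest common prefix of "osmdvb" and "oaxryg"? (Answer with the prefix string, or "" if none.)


String 1: 'osmdvb'
String 2: 'oaxryg'
Compare position by position:
pos 0: 'o' vs 'o' match
pos 1: 's' vs 'a' differ -> stop
Longest common prefix: "o" (length 1)


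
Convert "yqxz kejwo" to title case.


Input string: 'yqxz kejwo'
Operation: capitalize first letter of each word
Word transformations: 'yqxz'->'Yqxz', 'kejwo'->'Kejwo'
Result: Yqxz Kejwo


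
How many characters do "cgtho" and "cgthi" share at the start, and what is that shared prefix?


String 1: 'cgtho'
String 2: 'cgthi'
Compare position by position:
pos 0: 'c' vs 'c' match
pos 1: 'g' vs 'g' match
pos 2: 't' vs 't' match
pos 3: 'h' vs 'h' match
pos 4: 'o' vs 'i' differ -> stop
Longest common prefix: "cgth" (length 4)


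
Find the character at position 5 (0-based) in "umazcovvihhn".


Input string: 'umazcovvihhn'
Operation: get character at index 5
Index mapping: s[0]='u', s[1]='m', s[2]='a', s[3]='z', s[4]='c', s[5]='o'
Result: 'o'


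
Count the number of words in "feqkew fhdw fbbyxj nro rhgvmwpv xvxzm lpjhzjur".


Input string: 'feqkew fhdw fbbyxj nro rhgvmwpv xvxzm lpjhzjur'
Operation: split by spaces
Words found: 'feqkew', 'fhdw', 'fbbyxj', 'nro', 'rhgvmwpv', 'xvxzm', 'lpjhzjur'
Word count: 7


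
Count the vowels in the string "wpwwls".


Input string: 'wpwwls'
Operation: count vowels (a, e, i, o, u)
Scan: s[0]='w', s[1]='p', s[2]='w', s[3]='w', s[4]='l', s[5]='s'
Vowels found: 0
Result: 0


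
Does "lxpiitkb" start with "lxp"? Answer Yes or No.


Input string: 'lxpiitkb'
Prefix to check: 'lxp'
First 3 characters of input: 'lxp'
Match: True
Result: Yes


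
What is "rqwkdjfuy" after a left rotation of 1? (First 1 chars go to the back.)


Input: 'rqwkdjfuy', shift = 1
Operation: split at index 1 and swap parts
Front part s[0:1] = 'r'
Back part s[1:] = 'qwkdjfuy'
Rotated = back + front = 'qwkdjfuy' + 'r'
Result: qwkdjfuyr


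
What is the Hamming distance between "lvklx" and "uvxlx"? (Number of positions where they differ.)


String 1: 'lvklx'
String 2: 'uvxlx'
Compare each position: pos 0: 'l'!='u', pos 1: 'v'=='v', pos 2: 'k'!='x', pos 3: 'l'=='l', pos 4: 'x'=='x'
Differing positions: 2
Hamming distance: 2


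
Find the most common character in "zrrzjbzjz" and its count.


Input: 'zrrzjbzjz'
Operation: tally each character
Counts: 'b':1, 'j':2, 'r':2, 'z':4
Maximum: 'z' appears 4 times


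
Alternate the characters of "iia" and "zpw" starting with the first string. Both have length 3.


String 1: 'iia'
String 2: 'zpw'
Operation: alternate characters
Pairs: 'i'+'z', 'i'+'p', 'a'+'w'
Result: izipaw


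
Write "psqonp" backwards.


Input string: 'psqonp'
Operation: reverse character order
Original order: 'p' -> 's' -> 'q' -> 'o' -> 'n' -> 'p'
Reversed order: 'p' -> 'n' -> 'o' -> 'q' -> 's' -> 'p'
Result: pnoqsp


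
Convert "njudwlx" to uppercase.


Input string: 'njudwlx'
Operation: convert each letter to uppercase
Mapping: 'n'->'N', 'j'->'J', 'u'->'U', 'd'->'D', 'w'->'W', 'l'->'L', 'x'->'X'
Result: NJUDWLX


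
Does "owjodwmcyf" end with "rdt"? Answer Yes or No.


Input string: 'owjodwmcyf'
Suffix to check: 'rdt'
Last 3 characters of input: 'cyf'
Match: False
Result: No


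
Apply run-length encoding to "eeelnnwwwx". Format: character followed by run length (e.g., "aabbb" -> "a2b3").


Input: 'eeelnnwwwx'
Operation: identify consecutive runs
Runs: 'eee' -> e3, 'l' -> l1, 'nn' -> n2, 'www' -> w3, 'x' -> x1
Encoded: e3l1n2w3x1


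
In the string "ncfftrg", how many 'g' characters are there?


Input string: 'ncfftrg'
Target character: 'g'
Scan each position: s[6]='g'
Matches found at indices: 6
Total: 1


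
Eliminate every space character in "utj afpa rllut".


Input string: 'utj afpa rllut'
Operation: remove all spaces
Words: 'utj', 'afpa', 'rllut'
Join without spaces: utjafparllut


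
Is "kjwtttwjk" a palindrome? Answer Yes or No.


Input string: 'kjwtttwjk'
Reversed: 'kjwtttwjk'
Compare pairs: s[0]='k' vs s[8]='k' (match), s[1]='j' vs s[7]='j' (match), s[2]='w' vs s[6]='w' (match), s[3]='t' vs s[5]='t' (match)
Palindrome: Yes


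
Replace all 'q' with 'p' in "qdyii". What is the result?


Input string: 'qdyii'
Operation: replace 'q' with 'p'
Positions of 'q': 0
After replacement: pdyii


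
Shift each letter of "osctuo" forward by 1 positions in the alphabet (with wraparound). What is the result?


Input: 'osctuo', shift = 1
Operation: for each letter, (position + 1) mod 26
Mapping: 'o'(14+1=15)->'p', 's'(18+1=19)->'t', 'c'(2+1=3)->'d', 't'(19+1=20)->'u', 'u'(20+1=21)->'v', 'o'(14+1=15)->'p'
Result: ptduvp


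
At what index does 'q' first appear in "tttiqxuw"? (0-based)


Input string: 'tttiqxuw'
Target: 'q'
Scanning left to right: s[0]='t', s[1]='t', s[2]='t', s[3]='i', s[4]='q'
First match at index: 4


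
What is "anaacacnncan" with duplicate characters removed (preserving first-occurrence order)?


Input: 'anaacacnncan'
Operation: keep first occurrence of each character
Scan: s[0]='a' new -> keep; s[1]='n' new -> keep; s[2]='a' seen -> skip; s[3]='a' seen -> skip; s[4]='c' new -> keep; s[5]='a' seen -> skip; s[6]='c' seen -> skip; s[7]='n' seen -> skip; s[8]='n' seen -> skip; s[9]='c' seen -> skip; s[10]='a' seen -> skip; s[11]='n' seen -> skip
Result: anc


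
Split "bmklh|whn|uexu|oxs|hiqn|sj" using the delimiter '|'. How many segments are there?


Input string: 'bmklh|whn|uexu|oxs|hiqn|sj'
Delimiter: '|'
Split result: 'bmklh', 'whn', 'uexu', 'oxs', 'hiqn', 'sj'
Number of parts: 6


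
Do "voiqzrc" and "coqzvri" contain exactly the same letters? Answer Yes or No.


String 1: 'voiqzrc' -> sorted: 'cioqrvz'
String 2: 'coqzvri' -> sorted: 'cioqrvz'
Compare sorted forms: 'cioqrvz' == 'cioqrvz'
Anagram: Yes


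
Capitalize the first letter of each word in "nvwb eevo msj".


Input string: 'nvwb eevo msj'
Operation: capitalize first letter of each word
Word transformations: 'nvwb'->'Nvwb', 'eevo'->'Eevo', 'msj'->'Msj'
Result: Nvwb Eevo Msj


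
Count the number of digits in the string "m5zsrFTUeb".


Input string: 'm5zsrFTUeb'
Operation: count digit characters (0-9)
Scan: 'm', '5'(digit), 'z', 's', 'r', 'F', 'T', 'U', 'e', 'b'
Digits found: 1
Result: 1


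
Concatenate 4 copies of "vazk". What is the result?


Input string: 'vazk'
Operation: repeat 4 times
Concatenation: 'vazk' + 'vazk' + 'vazk' + 'vazk'
Result: vazkvazkvazkvazk


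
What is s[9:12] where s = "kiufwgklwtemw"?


Input string: 'kiufwgklwtemw'
Operation: slice [9:12]
Extract characters: s[9]='t', s[10]='e', s[11]='m'
Result: tem


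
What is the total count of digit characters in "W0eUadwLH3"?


Input string: 'W0eUadwLH3'
Operation: count digit characters (0-9)
Scan: 'W', '0'(digit), 'e', 'U', 'a', 'd', 'w', 'L', 'H', '3'(digit)
Digits found: 2
Result: 2


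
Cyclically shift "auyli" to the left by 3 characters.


Input: 'auyli', shift = 3
Operation: split at index 3 and swap parts
Front part s[0:3] = 'auy'
Back part s[3:] = 'li'
Rotated = back + front = 'li' + 'auy'
Result: liauy


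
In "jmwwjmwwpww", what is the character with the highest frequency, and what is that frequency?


Input: 'jmwwjmwwpww'
Operation: tally each character
Counts: 'j':2, 'm':2, 'p':1, 'w':6
Maximum: 'w' appears 6 times


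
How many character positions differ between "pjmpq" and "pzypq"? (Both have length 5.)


String 1: 'pjmpq'
String 2: 'pzypq'
Compare each position: pos 0: 'p'=='p', pos 1: 'j'!='z', pos 2: 'm'!='y', pos 3: 'p'=='p', pos 4: 'q'=='q'
Differing positions: 2
Hamming distance: 2


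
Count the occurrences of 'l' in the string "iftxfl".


Input string: 'iftxfl'
Target character: 'l'
Scan each position: s[5]='l'
Matches found at indices: 5
Total: 1


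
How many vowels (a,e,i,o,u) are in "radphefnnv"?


Input string: 'radphefnnv'
Operation: count vowels (a, e, i, o, u)
Scan: s[0]='r', s[1]='a' (vowel), s[2]='d', s[3]='p', s[4]='h', s[5]='e' (vowel), s[6]='f', s[7]='n', s[8]='n', s[9]='v'
Vowels found: 2
Result: 2


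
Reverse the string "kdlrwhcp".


Input string: 'kdlrwhcp'
Operation: reverse character order
Original order: 'k' -> 'd' -> 'l' -> 'r' -> 'w' -> 'h' -> 'c' -> 'p'
Reversed order: 'p' -> 'c' -> 'h' -> 'w' -> 'r' -> 'l' -> 'd' -> 'k'
Result: pchwrldk


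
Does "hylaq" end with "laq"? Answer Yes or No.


Input string: 'hylaq'
Suffix to check: 'laq'
Last 3 characters of input: 'laq'
Match: True
Result: Yes


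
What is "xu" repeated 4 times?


Input string: 'xu'
Operation: repeat 4 times
Concatenation: 'xu' + 'xu' + 'xu' + 'xu'
Result: xuxuxuxu


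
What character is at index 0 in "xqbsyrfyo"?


Input string: 'xqbsyrfyo'
Operation: get character at index 0
Index mapping: s[0]='x'
Result: 'x'


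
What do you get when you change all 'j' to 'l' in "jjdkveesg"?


Input string: 'jjdkveesg'
Operation: replace 'j' with 'l'
Positions of 'j': 0, 1
After replacement: lldkveesg


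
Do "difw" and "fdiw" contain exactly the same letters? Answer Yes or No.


String 1: 'difw' -> sorted: 'dfiw'
String 2: 'fdiw' -> sorted: 'dfiw'
Compare sorted forms: 'dfiw' == 'dfiw'
Anagram: Yes


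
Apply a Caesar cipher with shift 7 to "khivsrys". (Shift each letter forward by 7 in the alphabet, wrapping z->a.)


Input: 'khivsrys', shift = 7
Operation: for each letter, (position + 7) mod 26
Mapping: 'k'(10+7=17)->'r', 'h'(7+7=14)->'o', 'i'(8+7=15)->'p', 'v'(21+7=28, 28 mod 26=2)->'c', 's'(18+7=25)->'z', 'r'(17+7=24)->'y', 'y'(24+7=31, 31 mod 26=5)->'f', 's'(18+7=25)->'z'
Result: ropczyfz


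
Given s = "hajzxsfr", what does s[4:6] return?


Input string: 'hajzxsfr'
Operation: slice [4:6]
Extract characters: s[4]='x', s[5]='s'
Result: xs


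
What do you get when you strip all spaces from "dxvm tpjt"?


Input string: 'dxvm tpjt'
Operation: remove all spaces
Words: 'dxvm', 'tpjt'
Join without spaces: dxvmtpjt


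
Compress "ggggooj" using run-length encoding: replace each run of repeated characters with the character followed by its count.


Input: 'ggggooj'
Operation: identify consecutive runs
Runs: 'gggg' -> g4, 'oo' -> o2, 'j' -> j1
Encoded: g4o2j1


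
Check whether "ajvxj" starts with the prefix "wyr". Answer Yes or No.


Input string: 'ajvxj'
Prefix to check: 'wyr'
First 3 characters of input: 'ajv'
Match: False
Result: No


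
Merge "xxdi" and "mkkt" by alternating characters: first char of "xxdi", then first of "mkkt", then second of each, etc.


String 1: 'xxdi'
String 2: 'mkkt'
Operation: alternate characters
Pairs: 'x'+'m', 'x'+'k', 'd'+'k', 'i'+'t'
Result: xmxkdkit


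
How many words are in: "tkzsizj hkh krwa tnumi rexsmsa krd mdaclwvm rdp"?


Input string: 'tkzsizj hkh krwa tnumi rexsmsa krd mdaclwvm rdp'
Operation: split by spaces
Words found: 'tkzsizj', 'hkh', 'krwa', 'tnumi', 'rexsmsa', 'krd', 'mdaclwvm', 'rdp'
Word count: 8


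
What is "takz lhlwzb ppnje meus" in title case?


Input string: 'takz lhlwzb ppnje meus'
Operation: capitalize first letter of each word
Word transformations: 'takz'->'Takz', 'lhlwzb'->'Lhlwzb', 'ppnje'->'Ppnje', 'meus'->'Meus'
Result: Takz Lhlwzb Ppnje Meus


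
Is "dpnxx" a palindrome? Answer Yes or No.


Input string: 'dpnxx'
Reversed: 'xxnpd'
Compare pairs: s[0]='d' vs s[4]='x' (mismatch), s[1]='p' vs s[3]='x' (mismatch)
Palindrome: No


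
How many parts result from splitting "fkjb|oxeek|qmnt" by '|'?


Input string: 'fkjb|oxeek|qmnt'
Delimiter: '|'
Split result: 'fkjb', 'oxeek', 'qmnt'
Number of parts: 3


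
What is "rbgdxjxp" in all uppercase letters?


Input string: 'rbgdxjxp'
Operation: convert each letter to uppercase
Mapping: 'r'->'R', 'b'->'B', 'g'->'G', 'd'->'D', 'x'->'X', 'j'->'J', 'x'->'X', 'p'->'P'
Result: RBGDXJXP


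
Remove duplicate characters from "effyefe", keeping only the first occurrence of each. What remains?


Input: 'effyefe'
Operation: keep first occurrence of each character
Scan: s[0]='e' new -> keep; s[1]='f' new -> keep; s[2]='f' seen -> skip; s[3]='y' new -> keep; s[4]='e' seen -> skip; s[5]='f' seen -> skip; s[6]='e' seen -> skip
Result: efy


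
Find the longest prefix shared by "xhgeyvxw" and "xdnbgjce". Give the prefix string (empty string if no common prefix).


String 1: 'xhgeyvxw'
String 2: 'xdnbgjce'
Compare position by position:
pos 0: 'x' vs 'x' match
pos 1: 'h' vs 'd' differ -> stop
Longest common prefix: "x" (length 1)


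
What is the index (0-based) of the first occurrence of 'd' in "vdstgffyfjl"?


Input string: 'vdstgffyfjl'
Target: 'd'
Scanning left to right: s[0]='v', s[1]='d'
First match at index: 1


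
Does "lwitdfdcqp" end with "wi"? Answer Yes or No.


Input string: 'lwitdfdcqp'
Suffix to check: 'wi'
Last 2 characters of input: 'qp'
Match: False
Result: No


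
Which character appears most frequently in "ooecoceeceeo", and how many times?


Input: 'ooecoceeceeo'
Operation: tally each character
Counts: 'c':3, 'e':5, 'o':4
Maximum: 'e' appears 5 times


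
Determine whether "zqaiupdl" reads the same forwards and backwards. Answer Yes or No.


Input string: 'zqaiupdl'
Reversed: 'ldpuiaqz'
Compare pairs: s[0]='z' vs s[7]='l' (mismatch), s[1]='q' vs s[6]='d' (mismatch), s[2]='a' vs s[5]='p' (mismatch), s[3]='i' vs s[4]='u' (mismatch)
Palindrome: No


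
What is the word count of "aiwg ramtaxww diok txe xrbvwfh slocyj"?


Input string: 'aiwg ramtaxww diok txe xrbvwfh slocyj'
Operation: split by spaces
Words found: 'aiwg', 'ramtaxww', 'diok', 'txe', 'xrbvwfh', 'slocyj'
Word count: 6


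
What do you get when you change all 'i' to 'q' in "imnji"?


Input string: 'imnji'
Operation: replace 'i' with 'q'
Positions of 'i': 0, 4
After replacement: qmnjq


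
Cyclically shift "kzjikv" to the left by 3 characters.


Input: 'kzjikv', shift = 3
Operation: split at index 3 and swap parts
Front part s[0:3] = 'kzj'
Back part s[3:] = 'ikv'
Rotated = back + front = 'ikv' + 'kzj'
Result: ikvkzj


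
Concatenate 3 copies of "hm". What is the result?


Input string: 'hm'
Operation: repeat 3 times
Concatenation: 'hm' + 'hm' + 'hm'
Result: hmhmhm


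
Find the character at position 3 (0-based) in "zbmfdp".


Input string: 'zbmfdp'
Operation: get character at index 3
Index mapping: s[0]='z', s[1]='b', s[2]='m', s[3]='f'
Result: 'f'


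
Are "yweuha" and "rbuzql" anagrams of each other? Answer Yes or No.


String 1: 'yweuha' -> sorted: 'aehuwy'
String 2: 'rbuzql' -> sorted: 'blqruz'
Compare sorted forms: 'aehuwy' != 'blqruz'
Anagram: No


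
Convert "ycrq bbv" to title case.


Input string: 'ycrq bbv'
Operation: capitalize first letter of each word
Word transformations: 'ycrq'->'Ycrq', 'bbv'->'Bbv'
Result: Ycrq Bbv


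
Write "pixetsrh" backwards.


Input string: 'pixetsrh'
Operation: reverse character order
Original order: 'p' -> 'i' -> 'x' -> 'e' -> 't' -> 's' -> 'r' -> 'h'
Reversed order: 'h' -> 'r' -> 's' -> 't' -> 'e' -> 'x' -> 'i' -> 'p'
Result: hrstexip


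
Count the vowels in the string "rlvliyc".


Input string: 'rlvliyc'
Operation: count vowels (a, e, i, o, u)
Scan: s[0]='r', s[1]='l', s[2]='v', s[3]='l', s[4]='i' (vowel), s[5]='y', s[6]='c'
Vowels found: 1
Result: 1


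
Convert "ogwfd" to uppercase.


Input string: 'ogwfd'
Operation: convert each letter to uppercase
Mapping: 'o'->'O', 'g'->'G', 'w'->'W', 'f'->'F', 'd'->'D'
Result: OGWFD


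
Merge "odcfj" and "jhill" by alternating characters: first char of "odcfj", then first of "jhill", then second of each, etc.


String 1: 'odcfj'
String 2: 'jhill'
Operation: alternate characters
Pairs: 'o'+'j', 'd'+'h', 'c'+'i', 'f'+'l', 'j'+'l'
Result: ojdhcifljl


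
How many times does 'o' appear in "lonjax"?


Input string: 'lonjax'
Target character: 'o'
Scan each position: s[1]='o'
Matches found at indices: 1
Total: 1


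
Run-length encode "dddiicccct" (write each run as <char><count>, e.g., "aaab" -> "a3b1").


Input: 'dddiicccct'
Operation: identify consecutive runs
Runs: 'ddd' -> d3, 'ii' -> i2, 'cccc' -> c4, 't' -> t1
Encoded: d3i2c4t1


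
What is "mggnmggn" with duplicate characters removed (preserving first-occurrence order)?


Input: 'mggnmggn'
Operation: keep first occurrence of each character
Scan: s[0]='m' new -> keep; s[1]='g' new -> keep; s[2]='g' seen -> skip; s[3]='n' new -> keep; s[4]='m' seen -> skip; s[5]='g' seen -> skip; s[6]='g' seen -> skip; s[7]='n' seen -> skip
Result: mgn


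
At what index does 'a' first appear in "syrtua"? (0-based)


Input string: 'syrtua'
Target: 'a'
Scanning left to right: s[0]='s', s[1]='y', s[2]='r', s[3]='t', s[4]='u', s[5]='a'
First match at index: 5


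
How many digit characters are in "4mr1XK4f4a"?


Input string: '4mr1XK4f4a'
Operation: count digit characters (0-9)
Scan: '4'(digit), 'm', 'r', '1'(digit), 'X', 'K', '4'(digit), 'f', '4'(digit), 'a'
Digits found: 4
Result: 4


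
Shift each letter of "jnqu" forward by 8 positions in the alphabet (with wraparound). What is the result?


Input: 'jnqu', shift = 8
Operation: for each letter, (position + 8) mod 26
Mapping: 'j'(9+8=17)->'r', 'n'(13+8=21)->'v', 'q'(16+8=24)->'y', 'u'(20+8=28, 28 mod 26=2)->'c'
Result: rvyc


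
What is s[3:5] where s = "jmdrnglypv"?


Input string: 'jmdrnglypv'
Operation: slice [3:5]
Extract characters: s[3]='r', s[4]='n'
Result: rn


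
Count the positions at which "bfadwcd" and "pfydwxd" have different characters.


String 1: 'bfadwcd'
String 2: 'pfydwxd'
Compare each position: pos 0: 'b'!='p', pos 1: 'f'=='f', pos 2: 'a'!='y', pos 3: 'd'=='d', pos 4: 'w'=='w', pos 5: 'c'!='x', pos 6: 'd'=='d'
Differing positions: 3
Hamming distance: 3


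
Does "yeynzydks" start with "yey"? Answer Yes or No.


Input string: 'yeynzydks'
Prefix to check: 'yey'
First 3 characters of input: 'yey'
Match: True
Result: Yes


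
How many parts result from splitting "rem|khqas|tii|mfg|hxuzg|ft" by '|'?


Input string: 'rem|khqas|tii|mfg|hxuzg|ft'
Delimiter: '|'
Split result: 'rem', 'khqas', 'tii', 'mfg', 'hxuzg', 'ft'
Number of parts: 6


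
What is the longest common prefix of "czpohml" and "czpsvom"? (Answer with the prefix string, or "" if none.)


String 1: 'czpohml'
String 2: 'czpsvom'
Compare position by position:
pos 0: 'c' vs 'c' match
pos 1: 'z' vs 'z' match
pos 2: 'p' vs 'p' match
pos 3: 'o' vs 's' differ -> stop
Longest common prefix: "czp" (length 3)


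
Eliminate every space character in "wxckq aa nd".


Input string: 'wxckq aa nd'
Operation: remove all spaces
Words: 'wxckq', 'aa', 'nd'
Join without spaces: wxckqaand


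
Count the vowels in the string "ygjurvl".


Input string: 'ygjurvl'
Operation: count vowels (a, e, i, o, u)
Scan: s[0]='y', s[1]='g', s[2]='j', s[3]='u' (vowel), s[4]='r', s[5]='v', s[6]='l'
Vowels found: 1
Result: 1


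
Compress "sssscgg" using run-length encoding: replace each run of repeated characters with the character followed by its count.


Input: 'sssscgg'
Operation: identify consecutive runs
Runs: 'ssss' -> s4, 'c' -> c1, 'gg' -> g2
Encoded: s4c1g2


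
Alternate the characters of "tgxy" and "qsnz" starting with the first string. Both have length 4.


String 1: 'tgxy'
String 2: 'qsnz'
Operation: alternate characters
Pairs: 't'+'q', 'g'+'s', 'x'+'n', 'y'+'z'
Result: tqgsxnyz


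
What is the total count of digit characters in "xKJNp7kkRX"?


Input string: 'xKJNp7kkRX'
Operation: count digit characters (0-9)
Scan: 'x', 'K', 'J', 'N', 'p', '7'(digit), 'k', 'k', 'R', 'X'
Digits found: 1
Result: 1


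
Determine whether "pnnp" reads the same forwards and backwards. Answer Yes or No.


Input string: 'pnnp'
Reversed: 'pnnp'
Compare pairs: s[0]='p' vs s[3]='p' (match), s[1]='n' vs s[2]='n' (match)
Palindrome: Yes


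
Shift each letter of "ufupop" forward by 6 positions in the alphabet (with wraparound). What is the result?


Input: 'ufupop', shift = 6
Operation: for each letter, (position + 6) mod 26
Mapping: 'u'(20+6=26, 26 mod 26=0)->'a', 'f'(5+6=11)->'l', 'u'(20+6=26, 26 mod 26=0)->'a', 'p'(15+6=21)->'v', 'o'(14+6=20)->'u', 'p'(15+6=21)->'v'
Result: alavuv


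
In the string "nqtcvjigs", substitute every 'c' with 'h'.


Input string: 'nqtcvjigs'
Operation: replace 'c' with 'h'
Positions of 'c': 3
After replacement: nqthvjigs


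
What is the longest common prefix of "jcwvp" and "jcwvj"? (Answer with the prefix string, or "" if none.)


String 1: 'jcwvp'
String 2: 'jcwvj'
Compare position by position:
pos 0: 'j' vs 'j' match
pos 1: 'c' vs 'c' match
pos 2: 'w' vs 'w' match
pos 3: 'v' vs 'v' match
pos 4: 'p' vs 'j' differ -> stop
Longest common prefix: "jcwv" (length 4)


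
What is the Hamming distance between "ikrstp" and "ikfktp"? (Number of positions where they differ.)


String 1: 'ikrstp'
String 2: 'ikfktp'
Compare each position: pos 0: 'i'=='i', pos 1: 'k'=='k', pos 2: 'r'!='f', pos 3: 's'!='k', pos 4: 't'=='t', pos 5: 'p'=='p'
Differing positions: 2
Hamming distance: 2


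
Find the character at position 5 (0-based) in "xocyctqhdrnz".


Input string: 'xocyctqhdrnz'
Operation: get character at index 5
Index mapping: s[0]='x', s[1]='o', s[2]='c', s[3]='y', s[4]='c', s[5]='t'
Result: 't'


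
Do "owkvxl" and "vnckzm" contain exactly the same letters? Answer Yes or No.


String 1: 'owkvxl' -> sorted: 'klovwx'
String 2: 'vnckzm' -> sorted: 'ckmnvz'
Compare sorted forms: 'klovwx' != 'ckmnvz'
Anagram: No


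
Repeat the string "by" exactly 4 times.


Input string: 'by'
Operation: repeat 4 times
Concatenation: 'by' + 'by' + 'by' + 'by'
Result: bybybyby


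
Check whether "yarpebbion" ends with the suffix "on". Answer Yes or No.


Input string: 'yarpebbion'
Suffix to check: 'on'
Last 2 characters of input: 'on'
Match: True
Result: Yes


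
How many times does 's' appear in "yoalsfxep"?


Input string: 'yoalsfxep'
Target character: 's'
Scan each position: s[4]='s'
Matches found at indices: 4
Total: 1


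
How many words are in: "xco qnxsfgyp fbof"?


Input string: 'xco qnxsfgyp fbof'
Operation: split by spaces
Words found: 'xco', 'qnxsfgyp', 'fbof'
Word count: 3


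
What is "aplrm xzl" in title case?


Input string: 'aplrm xzl'
Operation: capitalize first letter of each word
Word transformations: 'aplrm'->'Aplrm', 'xzl'->'Xzl'
Result: Aplrm Xzl


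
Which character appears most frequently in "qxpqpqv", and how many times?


Input: 'qxpqpqv'
Operation: tally each character
Counts: 'p':2, 'q':3, 'v':1, 'x':1
Maximum: 'q' appears 3 times


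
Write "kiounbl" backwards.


Input string: 'kiounbl'
Operation: reverse character order
Original order: 'k' -> 'i' -> 'o' -> 'u' -> 'n' -> 'b' -> 'l'
Reversed order: 'l' -> 'b' -> 'n' -> 'u' -> 'o' -> 'i' -> 'k'
Result: lbnuoik


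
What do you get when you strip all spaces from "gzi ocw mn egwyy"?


Input string: 'gzi ocw mn egwyy'
Operation: remove all spaces
Words: 'gzi', 'ocw', 'mn', 'egwyy'
Join without spaces: gziocwmnegwyy


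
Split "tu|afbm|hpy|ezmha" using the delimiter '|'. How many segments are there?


Input string: 'tu|afbm|hpy|ezmha'
Delimiter: '|'
Split result: 'tu', 'afbm', 'hpy', 'ezmha'
Number of parts: 4


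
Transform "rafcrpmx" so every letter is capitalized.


Input string: 'rafcrpmx'
Operation: convert each letter to uppercase
Mapping: 'r'->'R', 'a'->'A', 'f'->'F', 'c'->'C', 'r'->'R', 'p'->'P', 'm'->'M', 'x'->'X'
Result: RAFCRPMX


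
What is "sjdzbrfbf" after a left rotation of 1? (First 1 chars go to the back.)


Input: 'sjdzbrfbf', shift = 1
Operation: split at index 1 and swap parts
Front part s[0:1] = 's'
Back part s[1:] = 'jdzbrfbf'
Rotated = back + front = 'jdzbrfbf' + 's'
Result: jdzbrfbfs


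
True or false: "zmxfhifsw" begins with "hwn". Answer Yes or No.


Input string: 'zmxfhifsw'
Prefix to check: 'hwn'
First 3 characters of input: 'zmx'
Match: False
Result: No


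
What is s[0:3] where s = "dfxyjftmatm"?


Input string: 'dfxyjftmatm'
Operation: slice [0:3]
Extract characters: s[0]='d', s[1]='f', s[2]='x'
Result: dfx


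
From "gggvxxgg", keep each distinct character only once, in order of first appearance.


Input: 'gggvxxgg'
Operation: keep first occurrence of each character
Scan: s[0]='g' new -> keep; s[1]='g' seen -> skip; s[2]='g' seen -> skip; s[3]='v' new -> keep; s[4]='x' new -> keep; s[5]='x' seen -> skip; s[6]='g' seen -> skip; s[7]='g' seen -> skip
Result: gvx


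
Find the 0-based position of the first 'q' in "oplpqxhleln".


Input string: 'oplpqxhleln'
Target: 'q'
Scanning left to right: s[0]='o', s[1]='p', s[2]='l', s[3]='p', s[4]='q'
First match at index: 4


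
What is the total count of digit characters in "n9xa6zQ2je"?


Input string: 'n9xa6zQ2je'
Operation: count digit characters (0-9)
Scan: 'n', '9'(digit), 'x', 'a', '6'(digit), 'z', 'Q', '2'(digit), 'j', 'e'
Digits found: 3
Result: 3


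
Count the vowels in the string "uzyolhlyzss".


Input string: 'uzyolhlyzss'
Operation: count vowels (a, e, i, o, u)
Scan: s[0]='u' (vowel), s[1]='z', s[2]='y', s[3]='o' (vowel), s[4]='l', s[5]='h', s[6]='l', s[7]='y', s[8]='z', s[9]='s', s[10]='s'
Vowels found: 2
Result: 2


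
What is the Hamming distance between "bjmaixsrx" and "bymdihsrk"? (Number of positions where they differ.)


String 1: 'bjmaixsrx'
String 2: 'bymdihsrk'
Compare each position: pos 0: 'b'=='b', pos 1: 'j'!='y', pos 2: 'm'=='m', pos 3: 'a'!='d', pos 4: 'i'=='i', pos 5: 'x'!='h', pos 6: 's'=='s', pos 7: 'r'=='r', pos 8: 'x'!='k'
Differing positions: 4
Hamming distance: 4


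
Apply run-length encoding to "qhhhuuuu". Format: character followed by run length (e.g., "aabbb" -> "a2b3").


Input: 'qhhhuuuu'
Operation: identify consecutive runs
Runs: 'q' -> q1, 'hhh' -> h3, 'uuuu' -> u4
Encoded: q1h3u4


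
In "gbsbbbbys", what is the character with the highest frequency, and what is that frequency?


Input: 'gbsbbbbys'
Operation: tally each character
Counts: 'b':5, 'g':1, 's':2, 'y':1
Maximum: 'b' appears 5 times


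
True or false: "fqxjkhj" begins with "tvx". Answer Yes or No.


Input string: 'fqxjkhj'
Prefix to check: 'tvx'
First 3 characters of input: 'fqx'
Match: False
Result: No


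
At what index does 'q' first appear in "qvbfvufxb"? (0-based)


Input string: 'qvbfvufxb'
Target: 'q'
Scanning left to right: s[0]='q'
First match at index: 0


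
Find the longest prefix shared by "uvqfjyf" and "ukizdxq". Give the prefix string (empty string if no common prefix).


String 1: 'uvqfjyf'
String 2: 'ukizdxq'
Compare position by position:
pos 0: 'u' vs 'u' match
pos 1: 'v' vs 'k' differ -> stop
Longest common prefix: "u" (length 1)
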